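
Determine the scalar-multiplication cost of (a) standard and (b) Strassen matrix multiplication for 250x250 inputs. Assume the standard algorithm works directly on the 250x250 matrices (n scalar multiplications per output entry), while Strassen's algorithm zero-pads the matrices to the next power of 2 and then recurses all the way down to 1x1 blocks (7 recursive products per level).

Matrix multiplication for 250x250 matrices:

Strassen's algorithm requires power-of-2 dimensions. Pad 250x250 to 256x256 (next power of 2).

Standard algorithm: 250^3 = 15625000 multiplications
Strassen's algorithm: 7^(log2(256)) = 7^8 = 5764801 multiplications
Savings: 15625000 - 5764801 = 9860199 multiplications

Standard: 15625000 multiplications (250^3). Strassen: 5764801 multiplications (7^8, after padding to 256x256). Strassen reduces 8 recursive multiplications to 7 at each level.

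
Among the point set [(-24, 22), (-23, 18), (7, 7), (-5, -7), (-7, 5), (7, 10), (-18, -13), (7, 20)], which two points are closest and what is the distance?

Computing all pairwise distances among 8 points:

d((-24, 22), (-23, 18)) = 4.1231
d((-24, 22), (7, 7)) = 34.4384
d((-24, 22), (-5, -7)) = 34.6699
d((-24, 22), (-7, 5)) = 24.0416
d((-24, 22), (7, 10)) = 33.2415
d((-24, 22), (-18, -13)) = 35.5106
d((-24, 22), (7, 20)) = 31.0644
d((-23, 18), (7, 7)) = 31.9531
d((-23, 18), (-5, -7)) = 30.8058
d((-23, 18), (-7, 5)) = 20.6155
d((-23, 18), (7, 10)) = 31.0483
d((-23, 18), (-18, -13)) = 31.4006
d((-23, 18), (7, 20)) = 30.0666
d((7, 7), (-5, -7)) = 18.4391
d((7, 7), (-7, 5)) = 14.1421
d((7, 7), (7, 10)) = 3.0 <-- minimum
d((7, 7), (-18, -13)) = 32.0156
d((7, 7), (7, 20)) = 13.0
d((-5, -7), (-7, 5)) = 12.1655
d((-5, -7), (7, 10)) = 20.8087
d((-5, -7), (-18, -13)) = 14.3178
d((-5, -7), (7, 20)) = 29.5466
d((-7, 5), (7, 10)) = 14.8661
d((-7, 5), (-18, -13)) = 21.095
d((-7, 5), (7, 20)) = 20.5183
d((7, 10), (-18, -13)) = 33.9706
d((7, 10), (7, 20)) = 10.0
d((-18, -13), (7, 20)) = 41.4005

Closest pair: (7, 7) and (7, 10) with distance 3.0

The closest pair is (7, 7) and (7, 10) with Euclidean distance 3.0. For 8 points, brute-force pairwise comparison is shown above. For large n, the divide-and-conquer algorithm (sort by x, recurse on halves, check the dividing strip) achieves O(n log n).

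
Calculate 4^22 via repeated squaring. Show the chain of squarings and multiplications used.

Computing 4^22 by squaring (build up from 4^1; each line after the first costs one multiplication):

4^1 = 4
4^2 = (4^1)^2 = 4^2 = 16
4^4 = (4^2)^2 = 16^2 = 256
4^5 = 4 * 4^4 = 4 * 256 = 1024
4^10 = (4^5)^2 = 1024^2 = 1048576
4^11 = 4 * 4^10 = 4 * 1048576 = 4194304
4^22 = (4^11)^2 = 4194304^2 = 17592186044416

Result: 17592186044416
Multiplications needed: 6 (6 lines after 4^1)

4^22 = 17592186044416. Using exponentiation by squaring, this requires 6 multiplications. The key idea: if the exponent is even, square the half-power; if odd, multiply by the base once.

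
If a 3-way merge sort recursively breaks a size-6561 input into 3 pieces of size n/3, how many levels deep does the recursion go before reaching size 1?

For divide and conquer with division factor 3:

Problem sizes at each level:
Level 0: 6561
Level 1: 2187
Level 2: 729
Level 3: 243
Level 4: 81
Level 5: 27
Level 6: 9
Level 7: 3
Level 8: 1

The root is level 0 and the size-1 base case is level 8 (the tree spans levels 0 through 8, i.e. 9 levels counting the root), so the depth is the number of divisions: log_3(6561) = 8

The recursion tree depth is log_3(6561) = 8. At each level, the problem size is divided by 3, so it takes 8 divisions to reduce to a base case of size 1. The algorithm makes 3 recursive calls at each level.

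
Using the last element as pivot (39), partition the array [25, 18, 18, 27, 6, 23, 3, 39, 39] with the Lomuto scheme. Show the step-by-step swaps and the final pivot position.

Lomuto partition with pivot = 39:

Initial array: [25, 18, 18, 27, 6, 23, 3, 39, 39]

arr[0]=25 <= 39: swap with position 0, array becomes [25, 18, 18, 27, 6, 23, 3, 39, 39]
arr[1]=18 <= 39: swap with position 1, array becomes [25, 18, 18, 27, 6, 23, 3, 39, 39]
arr[2]=18 <= 39: swap with position 2, array becomes [25, 18, 18, 27, 6, 23, 3, 39, 39]
arr[3]=27 <= 39: swap with position 3, array becomes [25, 18, 18, 27, 6, 23, 3, 39, 39]
arr[4]=6 <= 39: swap with position 4, array becomes [25, 18, 18, 27, 6, 23, 3, 39, 39]
arr[5]=23 <= 39: swap with position 5, array becomes [25, 18, 18, 27, 6, 23, 3, 39, 39]
arr[6]=3 <= 39: swap with position 6, array becomes [25, 18, 18, 27, 6, 23, 3, 39, 39]
arr[7]=39 <= 39: swap with position 7, array becomes [25, 18, 18, 27, 6, 23, 3, 39, 39]

Place pivot at position 8: [25, 18, 18, 27, 6, 23, 3, 39, 39]
Pivot position: 8

After partitioning with pivot 39, the array becomes [25, 18, 18, 27, 6, 23, 3, 39, 39]. The pivot is placed at index 8. All elements to the left of the pivot are <= 39, and all elements to the right are > 39.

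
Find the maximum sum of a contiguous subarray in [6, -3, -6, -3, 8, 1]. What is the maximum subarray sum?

Using Kadane's algorithm on [6, -3, -6, -3, 8, 1]:

Scanning through the array:
Position 1 (value -3): max_ending_here = 3, max_so_far = 6
Position 2 (value -6): max_ending_here = -3, max_so_far = 6
Position 3 (value -3): max_ending_here = -3, max_so_far = 6
Position 4 (value 8): max_ending_here = 8, max_so_far = 8
Position 5 (value 1): max_ending_here = 9, max_so_far = 9

Maximum subarray: [8, 1]
Maximum sum: 9

The maximum subarray is [8, 1] with sum 9. This subarray runs from index 4 to index 5.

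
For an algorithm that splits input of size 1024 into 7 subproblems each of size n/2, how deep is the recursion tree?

For divide and conquer with division factor 2:

Problem sizes at each level:
Level 0: 1024
Level 1: 512
Level 2: 256
Level 3: 128
Level 4: 64
Level 5: 32
Level 6: 16
Level 7: 8
Level 8: 4
Level 9: 2
Level 10: 1

The root is level 0 and the size-1 base case is level 10 (the tree spans levels 0 through 10, i.e. 11 levels counting the root), so the depth is the number of divisions: log_2(1024) = 10

The recursion tree depth is log_2(1024) = 10. At each level, the problem size is divided by 2, so it takes 10 divisions to reduce to a base case of size 1. The algorithm makes 7 recursive calls at each level.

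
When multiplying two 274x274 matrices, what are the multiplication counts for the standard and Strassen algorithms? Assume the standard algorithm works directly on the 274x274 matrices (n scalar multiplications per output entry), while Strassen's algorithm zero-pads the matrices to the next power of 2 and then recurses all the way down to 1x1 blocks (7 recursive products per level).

Matrix multiplication for 274x274 matrices:

Strassen's algorithm requires power-of-2 dimensions. Pad 274x274 to 512x512 (next power of 2).

Standard algorithm: 274^3 = 20570824 multiplications
Strassen's algorithm: 7^(log2(512)) = 7^9 = 40353607 multiplications
Difference: 20570824 - 40353607 = -19782783 (Strassen uses MORE here due to padding overhead — for small or just-over-power-of-2 n, padding can outweigh the per-level savings)

Standard: 20570824 multiplications (274^3). Strassen: 40353607 multiplications (7^9, after padding to 512x512). Strassen reduces 8 recursive multiplications to 7 at each level.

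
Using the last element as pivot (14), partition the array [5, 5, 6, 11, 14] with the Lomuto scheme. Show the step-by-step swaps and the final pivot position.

Lomuto partition with pivot = 14:

Initial array: [5, 5, 6, 11, 14]

arr[0]=5 <= 14: swap with position 0, array becomes [5, 5, 6, 11, 14]
arr[1]=5 <= 14: swap with position 1, array becomes [5, 5, 6, 11, 14]
arr[2]=6 <= 14: swap with position 2, array becomes [5, 5, 6, 11, 14]
arr[3]=11 <= 14: swap with position 3, array becomes [5, 5, 6, 11, 14]

Place pivot at position 4: [5, 5, 6, 11, 14]
Pivot position: 4

After partitioning with pivot 14, the array becomes [5, 5, 6, 11, 14]. The pivot is placed at index 4. All elements to the left of the pivot are <= 14, and all elements to the right are > 14.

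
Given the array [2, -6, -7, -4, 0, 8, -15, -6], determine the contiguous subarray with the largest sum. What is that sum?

Using Kadane's algorithm on [2, -6, -7, -4, 0, 8, -15, -6]:

Scanning through the array:
Position 1 (value -6): max_ending_here = -4, max_so_far = 2
Position 2 (value -7): max_ending_here = -7, max_so_far = 2
Position 3 (value -4): max_ending_here = -4, max_so_far = 2
Position 4 (value 0): max_ending_here = 0, max_so_far = 2
Position 5 (value 8): max_ending_here = 8, max_so_far = 8
Position 6 (value -15): max_ending_here = -7, max_so_far = 8
Position 7 (value -6): max_ending_here = -6, max_so_far = 8

Maximum subarray: [0, 8]
Maximum sum: 8

The maximum subarray is [0, 8] with sum 8. This subarray runs from index 4 to index 5.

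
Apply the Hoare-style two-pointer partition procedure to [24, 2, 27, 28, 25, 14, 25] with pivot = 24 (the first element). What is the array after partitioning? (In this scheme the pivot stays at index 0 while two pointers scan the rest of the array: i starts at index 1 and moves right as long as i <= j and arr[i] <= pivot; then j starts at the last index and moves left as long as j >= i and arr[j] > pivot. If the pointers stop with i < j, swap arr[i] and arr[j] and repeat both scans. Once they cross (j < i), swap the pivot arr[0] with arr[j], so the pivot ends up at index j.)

Hoare-style two-pointer partition with pivot = 24:

Initial array: [24, 2, 27, 28, 25, 14, 25]

Pointers start at i = 1, j = 6.
i stops at index 2 (arr[2]=27 > 24), j stops at index 5 (arr[5]=14 <= 24): swap arr[2] and arr[5], array becomes [24, 2, 14, 28, 25, 27, 25]
i ends at 3, j ends at 2: the pointers have crossed (j < i), so scanning stops.

Swap pivot arr[0] with arr[2] to place pivot at position 2: [14, 2, 24, 28, 25, 27, 25]
Pivot position: 2

After partitioning with pivot 24, the array becomes [14, 2, 24, 28, 25, 27, 25]. The pivot is placed at index 2. All elements to the left of the pivot are <= 24, and all elements to the right are > 24.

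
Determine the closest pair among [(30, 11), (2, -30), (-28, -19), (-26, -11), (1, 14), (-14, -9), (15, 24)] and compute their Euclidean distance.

Computing all pairwise distances among 7 points:

d((30, 11), (2, -30)) = 49.6488
d((30, 11), (-28, -19)) = 65.2993
d((30, 11), (-26, -11)) = 60.1664
d((30, 11), (1, 14)) = 29.1548
d((30, 11), (-14, -9)) = 48.3322
d((30, 11), (15, 24)) = 19.8494
d((2, -30), (-28, -19)) = 31.9531
d((2, -30), (-26, -11)) = 33.8378
d((2, -30), (1, 14)) = 44.0114
d((2, -30), (-14, -9)) = 26.4008
d((2, -30), (15, 24)) = 55.5428
d((-28, -19), (-26, -11)) = 8.2462 <-- minimum
d((-28, -19), (1, 14)) = 43.9318
d((-28, -19), (-14, -9)) = 17.2047
d((-28, -19), (15, 24)) = 60.8112
d((-26, -11), (1, 14)) = 36.7967
d((-26, -11), (-14, -9)) = 12.1655
d((-26, -11), (15, 24)) = 53.9073
d((1, 14), (-14, -9)) = 27.4591
d((1, 14), (15, 24)) = 17.2047
d((-14, -9), (15, 24)) = 43.9318

Closest pair: (-28, -19) and (-26, -11) with distance 8.2462

The closest pair is (-28, -19) and (-26, -11) with Euclidean distance 8.2462. For 7 points, brute-force pairwise comparison is shown above. For large n, the divide-and-conquer algorithm (sort by x, recurse on halves, check the dividing strip) achieves O(n log n).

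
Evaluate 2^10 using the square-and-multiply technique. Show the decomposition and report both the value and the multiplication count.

Computing 2^10 by squaring (build up from 2^1; each line after the first costs one multiplication):

2^1 = 2
2^2 = (2^1)^2 = 2^2 = 4
2^4 = (2^2)^2 = 4^2 = 16
2^5 = 2 * 2^4 = 2 * 16 = 32
2^10 = (2^5)^2 = 32^2 = 1024

Result: 1024
Multiplications needed: 4 (4 lines after 2^1)

2^10 = 1024. Using exponentiation by squaring, this requires 4 multiplications. The key idea: if the exponent is even, square the half-power; if odd, multiply by the base once.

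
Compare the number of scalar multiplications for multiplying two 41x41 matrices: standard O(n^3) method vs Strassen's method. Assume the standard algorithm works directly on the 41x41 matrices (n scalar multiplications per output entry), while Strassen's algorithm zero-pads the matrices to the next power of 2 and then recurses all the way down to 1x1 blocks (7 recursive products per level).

Matrix multiplication for 41x41 matrices:

Strassen's algorithm requires power-of-2 dimensions. Pad 41x41 to 64x64 (next power of 2).

Standard algorithm: 41^3 = 68921 multiplications
Strassen's algorithm: 7^(log2(64)) = 7^6 = 117649 multiplications
Difference: 68921 - 117649 = -48728 (Strassen uses MORE here due to padding overhead — for small or just-over-power-of-2 n, padding can outweigh the per-level savings)

Standard: 68921 multiplications (41^3). Strassen: 117649 multiplications (7^6, after padding to 64x64). Strassen reduces 8 recursive multiplications to 7 at each level.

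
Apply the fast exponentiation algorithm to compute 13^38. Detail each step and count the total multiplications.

Computing 13^38 by squaring (build up from 13^1; each line after the first costs one multiplication):

13^1 = 13
13^2 = (13^1)^2 = 13^2 = 169
13^4 = (13^2)^2 = 169^2 = 28561
13^8 = (13^4)^2 = 28561^2 = 815730721
13^9 = 13 * 13^8 = 13 * 815730721 = 10604499373
13^18 = (13^9)^2 = 10604499373^2 = 112455406951957393129
13^19 = 13 * 13^18 = 13 * 112455406951957393129 = 1461920290375446110677
13^38 = (13^19)^2 = 1461920290375446110677^2 = 2137210935411428674141543654682486133398329

Result: 2137210935411428674141543654682486133398329
Multiplications needed: 7 (7 lines after 13^1)

13^38 = 2137210935411428674141543654682486133398329. Using exponentiation by squaring, this requires 7 multiplications. The key idea: if the exponent is even, square the half-power; if odd, multiply by the base once.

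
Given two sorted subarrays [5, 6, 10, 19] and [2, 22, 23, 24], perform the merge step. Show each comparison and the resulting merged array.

Merging process:

Compare 5 vs 2: take 2 from right. Merged: [2]
Compare 5 vs 22: take 5 from left. Merged: [2, 5]
Compare 6 vs 22: take 6 from left. Merged: [2, 5, 6]
Compare 10 vs 22: take 10 from left. Merged: [2, 5, 6, 10]
Compare 19 vs 22: take 19 from left. Merged: [2, 5, 6, 10, 19]
Append remaining from right: [22, 23, 24]. Merged: [2, 5, 6, 10, 19, 22, 23, 24]

Final merged array: [2, 5, 6, 10, 19, 22, 23, 24]
Total comparisons: 5

The merged array is [2, 5, 6, 10, 19, 22, 23, 24], requiring 5 comparisons. The merge step runs in O(n) time where n is the total number of elements.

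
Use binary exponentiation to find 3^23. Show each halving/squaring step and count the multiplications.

Computing 3^23 by squaring (build up from 3^1; each line after the first costs one multiplication):

3^1 = 3
3^2 = (3^1)^2 = 3^2 = 9
3^4 = (3^2)^2 = 9^2 = 81
3^5 = 3 * 3^4 = 3 * 81 = 243
3^10 = (3^5)^2 = 243^2 = 59049
3^11 = 3 * 3^10 = 3 * 59049 = 177147
3^22 = (3^11)^2 = 177147^2 = 31381059609
3^23 = 3 * 3^22 = 3 * 31381059609 = 94143178827

Result: 94143178827
Multiplications needed: 7 (7 lines after 3^1)

3^23 = 94143178827. Using exponentiation by squaring, this requires 7 multiplications. The key idea: if the exponent is even, square the half-power; if odd, multiply by the base once.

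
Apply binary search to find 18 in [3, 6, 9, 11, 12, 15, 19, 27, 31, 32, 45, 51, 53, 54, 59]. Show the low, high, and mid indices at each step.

Binary search for 18 in [3, 6, 9, 11, 12, 15, 19, 27, 31, 32, 45, 51, 53, 54, 59]:

lo=0, hi=14, mid=7, arr[mid]=27 -> 27 > 18, search left half
lo=0, hi=6, mid=3, arr[mid]=11 -> 11 < 18, search right half
lo=4, hi=6, mid=5, arr[mid]=15 -> 15 < 18, search right half
lo=6, hi=6, mid=6, arr[mid]=19 -> 19 > 18, search left half
lo=6 > hi=5, target 18 not found

Binary search determines that 18 is not in the array after 4 comparisons. The search space was exhausted without finding the target.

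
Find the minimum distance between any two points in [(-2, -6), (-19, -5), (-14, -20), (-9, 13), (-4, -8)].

Computing all pairwise distances among 5 points:

d((-2, -6), (-19, -5)) = 17.0294
d((-2, -6), (-14, -20)) = 18.4391
d((-2, -6), (-9, 13)) = 20.2485
d((-2, -6), (-4, -8)) = 2.8284 <-- minimum
d((-19, -5), (-14, -20)) = 15.8114
d((-19, -5), (-9, 13)) = 20.5913
d((-19, -5), (-4, -8)) = 15.2971
d((-14, -20), (-9, 13)) = 33.3766
d((-14, -20), (-4, -8)) = 15.6205
d((-9, 13), (-4, -8)) = 21.587

Closest pair: (-2, -6) and (-4, -8) with distance 2.8284

The closest pair is (-2, -6) and (-4, -8) with Euclidean distance 2.8284. For 5 points, brute-force pairwise comparison is shown above. For large n, the divide-and-conquer algorithm (sort by x, recurse on halves, check the dividing strip) achieves O(n log n).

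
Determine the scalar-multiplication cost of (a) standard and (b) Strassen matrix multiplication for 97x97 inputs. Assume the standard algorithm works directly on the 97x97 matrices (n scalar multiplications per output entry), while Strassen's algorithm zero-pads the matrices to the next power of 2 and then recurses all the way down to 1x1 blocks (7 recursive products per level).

Matrix multiplication for 97x97 matrices:

Strassen's algorithm requires power-of-2 dimensions. Pad 97x97 to 128x128 (next power of 2).

Standard algorithm: 97^3 = 912673 multiplications
Strassen's algorithm: 7^(log2(128)) = 7^7 = 823543 multiplications
Savings: 912673 - 823543 = 89130 multiplications

Standard: 912673 multiplications (97^3). Strassen: 823543 multiplications (7^7, after padding to 128x128). Strassen reduces 8 recursive multiplications to 7 at each level.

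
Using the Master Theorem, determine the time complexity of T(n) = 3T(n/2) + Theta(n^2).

Master Theorem for T(n) = 3T(n/2) + O(n^2):

a = 3, b = 2, c = 2
log_b(a) = log_2(3) = 1.5850

Case 3: c = 2 > log_2(3) = 1.5850
T(n) = O(n^2) = O(n^2)

For T(n) = 3T(n/2) + O(n^2): log_2(3) = 1.5850. This is Case 3 of the Master Theorem (c > log_b(a), work dominated by root), giving O(n^2).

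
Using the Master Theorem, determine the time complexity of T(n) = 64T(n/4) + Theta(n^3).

Master Theorem for T(n) = 64T(n/4) + O(n^3):

a = 64, b = 4, c = 3
log_b(a) = log_4(64) = 3.0000

Case 2: c = 3 = log_4(64) = 3.0000
T(n) = O(n^3 log n) = O(n^3 log n)

For T(n) = 64T(n/4) + O(n^3): log_4(64) = 3.0000. This is Case 2 of the Master Theorem (c = log_b(a), equal work at all levels), giving O(n^3 log n).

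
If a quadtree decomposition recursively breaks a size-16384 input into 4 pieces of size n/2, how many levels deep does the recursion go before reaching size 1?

For divide and conquer with division factor 2:

Problem sizes at each level:
Level 0: 16384
Level 1: 8192
Level 2: 4096
Level 3: 2048
Level 4: 1024
Level 5: 512
Level 6: 256
Level 7: 128
Level 8: 64
Level 9: 32
Level 10: 16
Level 11: 8
Level 12: 4
Level 13: 2
Level 14: 1

The root is level 0 and the size-1 base case is level 14 (the tree spans levels 0 through 14, i.e. 15 levels counting the root), so the depth is the number of divisions: log_2(16384) = 14

The recursion tree depth is log_2(16384) = 14. At each level, the problem size is divided by 2, so it takes 14 divisions to reduce to a base case of size 1. The algorithm makes 4 recursive calls at each level.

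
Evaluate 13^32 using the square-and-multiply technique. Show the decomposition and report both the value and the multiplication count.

Computing 13^32 by squaring (build up from 13^1; each line after the first costs one multiplication):

13^1 = 13
13^2 = (13^1)^2 = 13^2 = 169
13^4 = (13^2)^2 = 169^2 = 28561
13^8 = (13^4)^2 = 28561^2 = 815730721
13^16 = (13^8)^2 = 815730721^2 = 665416609183179841
13^32 = (13^16)^2 = 665416609183179841^2 = 442779263776840698304313192148785281

Result: 442779263776840698304313192148785281
Multiplications needed: 5 (5 lines after 13^1)

13^32 = 442779263776840698304313192148785281. Using exponentiation by squaring, this requires 5 multiplications. The key idea: if the exponent is even, square the half-power; if odd, multiply by the base once.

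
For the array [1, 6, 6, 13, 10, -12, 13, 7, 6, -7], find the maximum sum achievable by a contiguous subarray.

Using Kadane's algorithm on [1, 6, 6, 13, 10, -12, 13, 7, 6, -7]:

Scanning through the array:
Position 1 (value 6): max_ending_here = 7, max_so_far = 7
Position 2 (value 6): max_ending_here = 13, max_so_far = 13
Position 3 (value 13): max_ending_here = 26, max_so_far = 26
Position 4 (value 10): max_ending_here = 36, max_so_far = 36
Position 5 (value -12): max_ending_here = 24, max_so_far = 36
Position 6 (value 13): max_ending_here = 37, max_so_far = 37
Position 7 (value 7): max_ending_here = 44, max_so_far = 44
Position 8 (value 6): max_ending_here = 50, max_so_far = 50
Position 9 (value -7): max_ending_here = 43, max_so_far = 50

Maximum subarray: [1, 6, 6, 13, 10, -12, 13, 7, 6]
Maximum sum: 50

The maximum subarray is [1, 6, 6, 13, 10, -12, 13, 7, 6] with sum 50. This subarray runs from index 0 to index 8.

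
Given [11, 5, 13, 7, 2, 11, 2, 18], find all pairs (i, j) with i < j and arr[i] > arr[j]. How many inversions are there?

Finding inversions in [11, 5, 13, 7, 2, 11, 2, 18]:

(0, 1): arr[0]=11 > arr[1]=5
(0, 3): arr[0]=11 > arr[3]=7
(0, 4): arr[0]=11 > arr[4]=2
(0, 6): arr[0]=11 > arr[6]=2
(1, 4): arr[1]=5 > arr[4]=2
(1, 6): arr[1]=5 > arr[6]=2
(2, 3): arr[2]=13 > arr[3]=7
(2, 4): arr[2]=13 > arr[4]=2
(2, 5): arr[2]=13 > arr[5]=11
(2, 6): arr[2]=13 > arr[6]=2
(3, 4): arr[3]=7 > arr[4]=2
(3, 6): arr[3]=7 > arr[6]=2
(5, 6): arr[5]=11 > arr[6]=2

Total inversions: 13

The array has 13 inversion(s): (0,1), (0,3), (0,4), (0,6), (1,4), (1,6), (2,3), (2,4), (2,5), (2,6), (3,4), (3,6), (5,6). Each pair (i,j) satisfies i < j and arr[i] > arr[j].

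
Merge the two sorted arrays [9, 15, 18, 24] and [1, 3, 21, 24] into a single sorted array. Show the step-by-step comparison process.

Merging process:

Compare 9 vs 1: take 1 from right. Merged: [1]
Compare 9 vs 3: take 3 from right. Merged: [1, 3]
Compare 9 vs 21: take 9 from left. Merged: [1, 3, 9]
Compare 15 vs 21: take 15 from left. Merged: [1, 3, 9, 15]
Compare 18 vs 21: take 18 from left. Merged: [1, 3, 9, 15, 18]
Compare 24 vs 21: take 21 from right. Merged: [1, 3, 9, 15, 18, 21]
Compare 24 vs 24: take 24 from left. Merged: [1, 3, 9, 15, 18, 21, 24]
Append remaining from right: [24]. Merged: [1, 3, 9, 15, 18, 21, 24, 24]

Final merged array: [1, 3, 9, 15, 18, 21, 24, 24]
Total comparisons: 7

The merged array is [1, 3, 9, 15, 18, 21, 24, 24], requiring 7 comparisons. The merge step runs in O(n) time where n is the total number of elements.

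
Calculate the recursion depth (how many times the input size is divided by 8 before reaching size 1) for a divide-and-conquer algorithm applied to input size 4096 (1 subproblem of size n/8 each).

For divide and conquer with division factor 8:

Problem sizes at each level:
Level 0: 4096
Level 1: 512
Level 2: 64
Level 3: 8
Level 4: 1

The root is level 0 and the size-1 base case is level 4 (the tree spans levels 0 through 4, i.e. 5 levels counting the root), so the depth is the number of divisions: log_8(4096) = 4

The recursion tree depth is log_8(4096) = 4. At each level, the problem size is divided by 8, so it takes 4 divisions to reduce to a base case of size 1. The algorithm makes 1 recursive call at each level.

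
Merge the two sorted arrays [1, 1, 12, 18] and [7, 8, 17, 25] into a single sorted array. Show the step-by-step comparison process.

Merging process:

Compare 1 vs 7: take 1 from left. Merged: [1]
Compare 1 vs 7: take 1 from left. Merged: [1, 1]
Compare 12 vs 7: take 7 from right. Merged: [1, 1, 7]
Compare 12 vs 8: take 8 from right. Merged: [1, 1, 7, 8]
Compare 12 vs 17: take 12 from left. Merged: [1, 1, 7, 8, 12]
Compare 18 vs 17: take 17 from right. Merged: [1, 1, 7, 8, 12, 17]
Compare 18 vs 25: take 18 from left. Merged: [1, 1, 7, 8, 12, 17, 18]
Append remaining from right: [25]. Merged: [1, 1, 7, 8, 12, 17, 18, 25]

Final merged array: [1, 1, 7, 8, 12, 17, 18, 25]
Total comparisons: 7

The merged array is [1, 1, 7, 8, 12, 17, 18, 25], requiring 7 comparisons. The merge step runs in O(n) time where n is the total number of elements.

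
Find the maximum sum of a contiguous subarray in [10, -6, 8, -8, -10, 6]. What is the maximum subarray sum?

Using Kadane's algorithm on [10, -6, 8, -8, -10, 6]:

Scanning through the array:
Position 1 (value -6): max_ending_here = 4, max_so_far = 10
Position 2 (value 8): max_ending_here = 12, max_so_far = 12
Position 3 (value -8): max_ending_here = 4, max_so_far = 12
Position 4 (value -10): max_ending_here = -6, max_so_far = 12
Position 5 (value 6): max_ending_here = 6, max_so_far = 12

Maximum subarray: [10, -6, 8]
Maximum sum: 12

The maximum subarray is [10, -6, 8] with sum 12. This subarray runs from index 0 to index 2.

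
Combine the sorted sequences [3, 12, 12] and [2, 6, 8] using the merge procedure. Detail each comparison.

Merging process:

Compare 3 vs 2: take 2 from right. Merged: [2]
Compare 3 vs 6: take 3 from left. Merged: [2, 3]
Compare 12 vs 6: take 6 from right. Merged: [2, 3, 6]
Compare 12 vs 8: take 8 from right. Merged: [2, 3, 6, 8]
Append remaining from left: [12, 12]. Merged: [2, 3, 6, 8, 12, 12]

Final merged array: [2, 3, 6, 8, 12, 12]
Total comparisons: 4

The merged array is [2, 3, 6, 8, 12, 12], requiring 4 comparisons. The merge step runs in O(n) time where n is the total number of elements.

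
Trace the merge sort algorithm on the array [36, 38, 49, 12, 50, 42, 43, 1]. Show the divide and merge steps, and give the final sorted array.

Merge sort trace:

Split: [36, 38, 49, 12, 50, 42, 43, 1] -> [36, 38, 49, 12] and [50, 42, 43, 1]
  Split: [36, 38, 49, 12] -> [36, 38] and [49, 12]
    Split: [36, 38] -> [36] and [38]
    Merge: [36] + [38] -> [36, 38]
    Split: [49, 12] -> [49] and [12]
    Merge: [49] + [12] -> [12, 49]
  Merge: [36, 38] + [12, 49] -> [12, 36, 38, 49]
  Split: [50, 42, 43, 1] -> [50, 42] and [43, 1]
    Split: [50, 42] -> [50] and [42]
    Merge: [50] + [42] -> [42, 50]
    Split: [43, 1] -> [43] and [1]
    Merge: [43] + [1] -> [1, 43]
  Merge: [42, 50] + [1, 43] -> [1, 42, 43, 50]
Merge: [12, 36, 38, 49] + [1, 42, 43, 50] -> [1, 12, 36, 38, 42, 43, 49, 50]

Final sorted array: [1, 12, 36, 38, 42, 43, 49, 50]

The merge sort proceeds by recursively splitting the array and merging sorted halves.
After all merges, the sorted array is [1, 12, 36, 38, 42, 43, 49, 50].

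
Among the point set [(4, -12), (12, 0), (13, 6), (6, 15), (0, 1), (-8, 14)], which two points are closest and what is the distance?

Computing all pairwise distances among 6 points:

d((4, -12), (12, 0)) = 14.4222
d((4, -12), (13, 6)) = 20.1246
d((4, -12), (6, 15)) = 27.074
d((4, -12), (0, 1)) = 13.6015
d((4, -12), (-8, 14)) = 28.6356
d((12, 0), (13, 6)) = 6.0828 <-- minimum
d((12, 0), (6, 15)) = 16.1555
d((12, 0), (0, 1)) = 12.0416
d((12, 0), (-8, 14)) = 24.4131
d((13, 6), (6, 15)) = 11.4018
d((13, 6), (0, 1)) = 13.9284
d((13, 6), (-8, 14)) = 22.4722
d((6, 15), (0, 1)) = 15.2315
d((6, 15), (-8, 14)) = 14.0357
d((0, 1), (-8, 14)) = 15.2643

Closest pair: (12, 0) and (13, 6) with distance 6.0828

The closest pair is (12, 0) and (13, 6) with Euclidean distance 6.0828. For 6 points, brute-force pairwise comparison is shown above. For large n, the divide-and-conquer algorithm (sort by x, recurse on halves, check the dividing strip) achieves O(n log n).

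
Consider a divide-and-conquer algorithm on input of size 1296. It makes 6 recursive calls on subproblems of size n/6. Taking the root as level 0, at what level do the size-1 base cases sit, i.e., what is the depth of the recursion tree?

For divide and conquer with division factor 6:

Problem sizes at each level:
Level 0: 1296
Level 1: 216
Level 2: 36
Level 3: 6
Level 4: 1

The root is level 0 and the size-1 base case is level 4 (the tree spans levels 0 through 4, i.e. 5 levels counting the root), so the depth is the number of divisions: log_6(1296) = 4

The recursion tree depth is log_6(1296) = 4. At each level, the problem size is divided by 6, so it takes 4 divisions to reduce to a base case of size 1. The algorithm makes 6 recursive calls at each level.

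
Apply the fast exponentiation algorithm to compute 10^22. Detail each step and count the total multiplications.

Computing 10^22 by squaring (build up from 10^1; each line after the first costs one multiplication):

10^1 = 10
10^2 = (10^1)^2 = 10^2 = 100
10^4 = (10^2)^2 = 100^2 = 10000
10^5 = 10 * 10^4 = 10 * 10000 = 100000
10^10 = (10^5)^2 = 100000^2 = 10000000000
10^11 = 10 * 10^10 = 10 * 10000000000 = 100000000000
10^22 = (10^11)^2 = 100000000000^2 = 10000000000000000000000

Result: 10000000000000000000000
Multiplications needed: 6 (6 lines after 10^1)

10^22 = 10000000000000000000000. Using exponentiation by squaring, this requires 6 multiplications. The key idea: if the exponent is even, square the half-power; if odd, multiply by the base once.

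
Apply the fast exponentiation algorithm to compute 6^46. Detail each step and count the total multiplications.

Computing 6^46 by squaring (build up from 6^1; each line after the first costs one multiplication):

6^1 = 6
6^2 = (6^1)^2 = 6^2 = 36
6^4 = (6^2)^2 = 36^2 = 1296
6^5 = 6 * 6^4 = 6 * 1296 = 7776
6^10 = (6^5)^2 = 7776^2 = 60466176
6^11 = 6 * 6^10 = 6 * 60466176 = 362797056
6^22 = (6^11)^2 = 362797056^2 = 131621703842267136
6^23 = 6 * 6^22 = 6 * 131621703842267136 = 789730223053602816
6^46 = (6^23)^2 = 789730223053602816^2 = 623673825204293256669089197883129856

Result: 623673825204293256669089197883129856
Multiplications needed: 8 (8 lines after 6^1)

6^46 = 623673825204293256669089197883129856. Using exponentiation by squaring, this requires 8 multiplications. The key idea: if the exponent is even, square the half-power; if odd, multiply by the base once.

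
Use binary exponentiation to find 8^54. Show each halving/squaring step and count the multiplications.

Computing 8^54 by squaring (build up from 8^1; each line after the first costs one multiplication):

8^1 = 8
8^2 = (8^1)^2 = 8^2 = 64
8^3 = 8 * 8^2 = 8 * 64 = 512
8^6 = (8^3)^2 = 512^2 = 262144
8^12 = (8^6)^2 = 262144^2 = 68719476736
8^13 = 8 * 8^12 = 8 * 68719476736 = 549755813888
8^26 = (8^13)^2 = 549755813888^2 = 302231454903657293676544
8^27 = 8 * 8^26 = 8 * 302231454903657293676544 = 2417851639229258349412352
8^54 = (8^27)^2 = 2417851639229258349412352^2 = 5846006549323611672814739330865132078623730171904

Result: 5846006549323611672814739330865132078623730171904
Multiplications needed: 8 (8 lines after 8^1)

8^54 = 5846006549323611672814739330865132078623730171904. Using exponentiation by squaring, this requires 8 multiplications. The key idea: if the exponent is even, square the half-power; if odd, multiply by the base once.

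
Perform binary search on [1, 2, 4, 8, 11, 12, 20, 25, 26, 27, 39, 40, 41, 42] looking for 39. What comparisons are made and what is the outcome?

Binary search for 39 in [1, 2, 4, 8, 11, 12, 20, 25, 26, 27, 39, 40, 41, 42]:

lo=0, hi=13, mid=6, arr[mid]=20 -> 20 < 39, search right half
lo=7, hi=13, mid=10, arr[mid]=39 -> Found target at index 10!

Binary search finds 39 at index 10 after 2 comparisons. The search repeatedly halves the search space by comparing with the middle element.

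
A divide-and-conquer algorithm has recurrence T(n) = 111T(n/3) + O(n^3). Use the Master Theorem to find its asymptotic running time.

Master Theorem for T(n) = 111T(n/3) + O(n^3):

a = 111, b = 3, c = 3
log_b(a) = log_3(111) = 4.2868

Case 1: c = 3 < log_3(111) = 4.2868
T(n) = O(n^(log_3 111))

For T(n) = 111T(n/3) + O(n^3): log_3(111) = 4.2868. This is Case 1 of the Master Theorem (c < log_b(a), work dominated by leaves), giving O(n^(log_3 111)).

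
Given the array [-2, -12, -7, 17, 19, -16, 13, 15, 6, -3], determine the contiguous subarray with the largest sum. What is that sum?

Using Kadane's algorithm on [-2, -12, -7, 17, 19, -16, 13, 15, 6, -3]:

Scanning through the array:
Position 1 (value -12): max_ending_here = -12, max_so_far = -2
Position 2 (value -7): max_ending_here = -7, max_so_far = -2
Position 3 (value 17): max_ending_here = 17, max_so_far = 17
Position 4 (value 19): max_ending_here = 36, max_so_far = 36
Position 5 (value -16): max_ending_here = 20, max_so_far = 36
Position 6 (value 13): max_ending_here = 33, max_so_far = 36
Position 7 (value 15): max_ending_here = 48, max_so_far = 48
Position 8 (value 6): max_ending_here = 54, max_so_far = 54
Position 9 (value -3): max_ending_here = 51, max_so_far = 54

Maximum subarray: [17, 19, -16, 13, 15, 6]
Maximum sum: 54

The maximum subarray is [17, 19, -16, 13, 15, 6] with sum 54. This subarray runs from index 3 to index 8.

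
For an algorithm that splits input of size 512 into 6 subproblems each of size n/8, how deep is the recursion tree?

For divide and conquer with division factor 8:

Problem sizes at each level:
Level 0: 512
Level 1: 64
Level 2: 8
Level 3: 1

The root is level 0 and the size-1 base case is level 3 (the tree spans levels 0 through 3, i.e. 4 levels counting the root), so the depth is the number of divisions: log_8(512) = 3

The recursion tree depth is log_8(512) = 3. At each level, the problem size is divided by 8, so it takes 3 divisions to reduce to a base case of size 1. The algorithm makes 6 recursive calls at each level.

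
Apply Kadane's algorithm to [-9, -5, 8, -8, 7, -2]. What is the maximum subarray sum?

Using Kadane's algorithm on [-9, -5, 8, -8, 7, -2]:

Scanning through the array:
Position 1 (value -5): max_ending_here = -5, max_so_far = -5
Position 2 (value 8): max_ending_here = 8, max_so_far = 8
Position 3 (value -8): max_ending_here = 0, max_so_far = 8
Position 4 (value 7): max_ending_here = 7, max_so_far = 8
Position 5 (value -2): max_ending_here = 5, max_so_far = 8

Maximum subarray: [8]
Maximum sum: 8

The maximum subarray is [8] with sum 8. This subarray runs from index 2 to index 2.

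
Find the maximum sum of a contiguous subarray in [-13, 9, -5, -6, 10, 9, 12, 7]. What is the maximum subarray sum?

Using Kadane's algorithm on [-13, 9, -5, -6, 10, 9, 12, 7]:

Scanning through the array:
Position 1 (value 9): max_ending_here = 9, max_so_far = 9
Position 2 (value -5): max_ending_here = 4, max_so_far = 9
Position 3 (value -6): max_ending_here = -2, max_so_far = 9
Position 4 (value 10): max_ending_here = 10, max_so_far = 10
Position 5 (value 9): max_ending_here = 19, max_so_far = 19
Position 6 (value 12): max_ending_here = 31, max_so_far = 31
Position 7 (value 7): max_ending_here = 38, max_so_far = 38

Maximum subarray: [10, 9, 12, 7]
Maximum sum: 38

The maximum subarray is [10, 9, 12, 7] with sum 38. This subarray runs from index 4 to index 7.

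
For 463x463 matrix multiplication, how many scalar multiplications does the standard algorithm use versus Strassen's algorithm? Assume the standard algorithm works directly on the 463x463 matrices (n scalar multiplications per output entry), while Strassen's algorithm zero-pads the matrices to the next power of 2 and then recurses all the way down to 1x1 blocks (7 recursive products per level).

Matrix multiplication for 463x463 matrices:

Strassen's algorithm requires power-of-2 dimensions. Pad 463x463 to 512x512 (next power of 2).

Standard algorithm: 463^3 = 99252847 multiplications
Strassen's algorithm: 7^(log2(512)) = 7^9 = 40353607 multiplications
Savings: 99252847 - 40353607 = 58899240 multiplications

Standard: 99252847 multiplications (463^3). Strassen: 40353607 multiplications (7^9, after padding to 512x512). Strassen reduces 8 recursive multiplications to 7 at each level.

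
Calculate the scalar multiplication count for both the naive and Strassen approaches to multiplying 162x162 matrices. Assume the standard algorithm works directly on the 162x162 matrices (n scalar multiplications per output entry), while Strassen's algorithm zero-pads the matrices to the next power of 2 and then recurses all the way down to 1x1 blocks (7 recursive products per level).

Matrix multiplication for 162x162 matrices:

Strassen's algorithm requires power-of-2 dimensions. Pad 162x162 to 256x256 (next power of 2).

Standard algorithm: 162^3 = 4251528 multiplications
Strassen's algorithm: 7^(log2(256)) = 7^8 = 5764801 multiplications
Difference: 4251528 - 5764801 = -1513273 (Strassen uses MORE here due to padding overhead — for small or just-over-power-of-2 n, padding can outweigh the per-level savings)

Standard: 4251528 multiplications (162^3). Strassen: 5764801 multiplications (7^8, after padding to 256x256). Strassen reduces 8 recursive multiplications to 7 at each level.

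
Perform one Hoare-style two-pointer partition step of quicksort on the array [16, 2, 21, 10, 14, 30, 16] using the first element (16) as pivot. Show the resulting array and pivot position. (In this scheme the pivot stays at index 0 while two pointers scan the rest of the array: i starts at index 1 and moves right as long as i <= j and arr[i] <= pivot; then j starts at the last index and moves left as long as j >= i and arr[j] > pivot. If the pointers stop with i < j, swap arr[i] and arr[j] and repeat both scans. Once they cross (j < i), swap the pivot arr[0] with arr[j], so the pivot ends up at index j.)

Hoare-style two-pointer partition with pivot = 16:

Initial array: [16, 2, 21, 10, 14, 30, 16]

Pointers start at i = 1, j = 6.
i stops at index 2 (arr[2]=21 > 16), j stops at index 6 (arr[6]=16 <= 16): swap arr[2] and arr[6], array becomes [16, 2, 16, 10, 14, 30, 21]
i ends at 5, j ends at 4: the pointers have crossed (j < i), so scanning stops.

Swap pivot arr[0] with arr[4] to place pivot at position 4: [14, 2, 16, 10, 16, 30, 21]
Pivot position: 4

After partitioning with pivot 16, the array becomes [14, 2, 16, 10, 16, 30, 21]. The pivot is placed at index 4. All elements to the left of the pivot are <= 16, and all elements to the right are > 16.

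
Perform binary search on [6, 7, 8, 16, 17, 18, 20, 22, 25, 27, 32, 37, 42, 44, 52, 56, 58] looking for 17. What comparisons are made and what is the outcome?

Binary search for 17 in [6, 7, 8, 16, 17, 18, 20, 22, 25, 27, 32, 37, 42, 44, 52, 56, 58]:

lo=0, hi=16, mid=8, arr[mid]=25 -> 25 > 17, search left half
lo=0, hi=7, mid=3, arr[mid]=16 -> 16 < 17, search right half
lo=4, hi=7, mid=5, arr[mid]=18 -> 18 > 17, search left half
lo=4, hi=4, mid=4, arr[mid]=17 -> Found target at index 4!

Binary search finds 17 at index 4 after 4 comparisons. The search repeatedly halves the search space by comparing with the middle element.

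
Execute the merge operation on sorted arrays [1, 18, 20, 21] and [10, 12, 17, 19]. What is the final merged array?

Merging process:

Compare 1 vs 10: take 1 from left. Merged: [1]
Compare 18 vs 10: take 10 from right. Merged: [1, 10]
Compare 18 vs 12: take 12 from right. Merged: [1, 10, 12]
Compare 18 vs 17: take 17 from right. Merged: [1, 10, 12, 17]
Compare 18 vs 19: take 18 from left. Merged: [1, 10, 12, 17, 18]
Compare 20 vs 19: take 19 from right. Merged: [1, 10, 12, 17, 18, 19]
Append remaining from left: [20, 21]. Merged: [1, 10, 12, 17, 18, 19, 20, 21]

Final merged array: [1, 10, 12, 17, 18, 19, 20, 21]
Total comparisons: 6

The merged array is [1, 10, 12, 17, 18, 19, 20, 21], requiring 6 comparisons. The merge step runs in O(n) time where n is the total number of elements.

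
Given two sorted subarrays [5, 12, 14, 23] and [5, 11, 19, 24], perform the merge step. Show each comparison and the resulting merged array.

Merging process:

Compare 5 vs 5: take 5 from left. Merged: [5]
Compare 12 vs 5: take 5 from right. Merged: [5, 5]
Compare 12 vs 11: take 11 from right. Merged: [5, 5, 11]
Compare 12 vs 19: take 12 from left. Merged: [5, 5, 11, 12]
Compare 14 vs 19: take 14 from left. Merged: [5, 5, 11, 12, 14]
Compare 23 vs 19: take 19 from right. Merged: [5, 5, 11, 12, 14, 19]
Compare 23 vs 24: take 23 from left. Merged: [5, 5, 11, 12, 14, 19, 23]
Append remaining from right: [24]. Merged: [5, 5, 11, 12, 14, 19, 23, 24]

Final merged array: [5, 5, 11, 12, 14, 19, 23, 24]
Total comparisons: 7

The merged array is [5, 5, 11, 12, 14, 19, 23, 24], requiring 7 comparisons. The merge step runs in O(n) time where n is the total number of elements.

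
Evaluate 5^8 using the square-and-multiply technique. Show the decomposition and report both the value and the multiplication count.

Computing 5^8 by squaring (build up from 5^1; each line after the first costs one multiplication):

5^1 = 5
5^2 = (5^1)^2 = 5^2 = 25
5^4 = (5^2)^2 = 25^2 = 625
5^8 = (5^4)^2 = 625^2 = 390625

Result: 390625
Multiplications needed: 3 (3 lines after 5^1)

5^8 = 390625. Using exponentiation by squaring, this requires 3 multiplications. The key idea: if the exponent is even, square the half-power; if odd, multiply by the base once.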